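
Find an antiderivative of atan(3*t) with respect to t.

t*atan(3*t) - log(9*t**2 + 1)/6 + C

Use integration by parts with u = arctan(3*t), dv = dt.
Then du = 3/(9*t**2 + 1) dt.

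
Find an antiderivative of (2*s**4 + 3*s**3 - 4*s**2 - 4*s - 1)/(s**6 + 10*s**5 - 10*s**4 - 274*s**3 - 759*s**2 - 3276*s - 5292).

Factor the denominator: (s - 6)*(s + 2)*(s + 7)**2*(s**2 + 9).
Partial-fraction decomposition: (49927*s + 30237)/(983970*(s**2 + 9)) - 722027/(7106450*(s + 7)) + 1802/(1885*(s + 7)**2) + 1/(2600*(s + 2)) + 3071/(60840*(s - 6)).
Integrate each term; A/(s−a) gives A·log|s−a|; the (Bs+D)/(s²+p²) term gives a log and an atan.

3071*log(s - 6)/60840 + log(s + 2)/2600 - 722027*log(s + 7)/7106450 + 49927*log(s**2 + 9)/1967940 + 10079*atan(s/3)/983970 - 1802/(1885*s + 13195) + C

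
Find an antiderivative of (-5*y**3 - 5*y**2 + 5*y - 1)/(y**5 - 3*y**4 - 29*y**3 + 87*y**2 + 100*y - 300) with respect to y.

Factor the denominator: (y - 5)*(y - 3)*(y - 2)*(y + 2)*(y + 5).
Partial-fraction decomposition: 79/(280*(y + 5)) - 3/(140*(y + 2)) - 17/(28*(y - 2)) + 83/(40*(y - 3)) - 121/(70*(y - 5)).
Integrate each term: A/(y−a) contributes A·log|y−a|.

-121*log(y - 5)/70 + 83*log(y - 3)/40 - 17*log(y - 2)/28 - 3*log(y + 2)/140 + 79*log(y + 5)/280 + C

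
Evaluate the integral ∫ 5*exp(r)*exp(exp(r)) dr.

5*exp(exp(r)) + C

Let u = exp(r), so du = (exp(r)) dr.
Rewriting, the integral becomes 5·∫ e^u du = 5·e^u.
Substituting back, u = exp(r).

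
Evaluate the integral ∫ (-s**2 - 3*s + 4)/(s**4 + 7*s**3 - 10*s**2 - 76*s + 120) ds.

Factor the denominator: (s - 2)**2*(s + 5)*(s + 6).
Partial-fraction decomposition: 7/(32*(s + 6)) - 6/(49*(s + 5)) - 151/(1568*(s - 2)) - 3/(28*(s - 2)**2).
Integrate each term; A/(s−a) gives A·log|s−a|; A/(s−a)² gives −A/(s−a).

-151*log(s - 2)/1568 - 6*log(s + 5)/49 + 7*log(s + 6)/32 + 3/(28*s - 56) + C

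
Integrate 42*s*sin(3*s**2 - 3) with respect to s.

-7*cos(3*s**2 - 3) + C

Let u = 3*s**2 - 3, so du = (6*s) ds.
Rewriting, the integral becomes 7·∫ sin(u) du = 7·-cos(u).
Substituting back, u = 3*s**2 - 3.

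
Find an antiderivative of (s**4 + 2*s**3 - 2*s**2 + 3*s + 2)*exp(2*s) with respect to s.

(2*s**4 - 4*s**2 + 10*s - 1)*exp(2*s)/4 + C

Use integration by parts with u = s**4 + 2*s**3 - 2*s**2 + 3*s + 2, dv = exp(2*s) ds, so v = exp(2*s)/2.
Apply parts 4 times (tabular method): alternate signs, differentiate u down to 0, integrate dv up.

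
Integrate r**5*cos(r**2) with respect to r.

Let u = r², du = 2r dr; rewrite as (1/2)∫ u^2·cos(1u) du.
Now integrate by parts 2 times.

r**4*sin(r**2)/2 + r**2*cos(r**2) - sin(r**2) + C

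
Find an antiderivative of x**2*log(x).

x**3*log(x)/3 - x**3/9 + C

Use integration by parts with u = log(x), dv = x**2 dx.
Then du = 1/x dx and v = x**3/3.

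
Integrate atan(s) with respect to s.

Use integration by parts with u = arctan(s), dv = ds.
Then du = 1/(s**2 + 1) ds.

s*atan(s) - log(s**2 + 1)/2 + C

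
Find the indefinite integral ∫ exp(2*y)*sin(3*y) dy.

2*exp(2*y)*sin(3*y)/13 - 3*exp(2*y)*cos(3*y)/13 + C

Let I denote the integral. Integrate by parts with u = sin(3*y), dv = exp(2*y) dy, so v = exp(2*y)/2: I = exp(2*y)*sin(3*y)/2 − (3/2)·∫ exp(2*y)*cos(3*y) dy.
Apply parts again with u = cos(3*y), dv = exp(2*y) dy: ∫ exp(2*y)*cos(3*y) dy = exp(2*y)*cos(3*y)/2 + (3/2)·I. Substituting back brings back I: I = exp(2*y)*sin(3*y)/2 - 3*exp(2*y)*cos(3*y)/4 − (9/4)·I.
Solving for I: (1 + 9/4)·I equals the remaining terms, so I = (4/13)·(exp(2*y)*sin(3*y)/2 - 3*exp(2*y)*cos(3*y)/4).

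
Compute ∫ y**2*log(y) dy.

y**3*log(y)/3 - y**3/9 + C

Use integration by parts with u = log(y), dv = y**2 dy.
Then du = 1/y dy and v = y**3/3.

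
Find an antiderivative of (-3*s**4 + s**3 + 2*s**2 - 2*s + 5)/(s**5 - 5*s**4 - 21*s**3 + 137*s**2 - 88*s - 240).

Factor the denominator: (s - 4)**2*(s - 3)*(s + 1)*(s + 5).
Partial-fraction decomposition: -215/(288*(s + 5)) - 1/(80*(s + 1)) - 199/(32*(s - 3)) + 179/(45*(s - 4)) - 15/(s - 4)**2.
Integrate each term; A/(s−a) gives A·log|s−a|; A/(s−a)² gives −A/(s−a).

179*log(s - 4)/45 - 199*log(s - 3)/32 - log(s + 1)/80 - 215*log(s + 5)/288 + 15/(s - 4) + C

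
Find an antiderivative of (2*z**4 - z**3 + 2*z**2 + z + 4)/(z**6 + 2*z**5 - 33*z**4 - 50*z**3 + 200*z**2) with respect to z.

Factor the denominator: z**2*(z - 5)*(z - 2)*(z + 4)*(z + 5).
Partial-fraction decomposition: -712/(875*(z + 5)) + 19/(27*(z + 4)) - 19/(252*(z - 2)) + 592/(3375*(z - 5)) + 1/(100*z) + 1/(50*z**2).
Integrate each term; A/(z−a) gives A·log|z−a|; A/(z−a)² gives −A/(z−a).

log(z)/100 + 592*log(z - 5)/3375 - 19*log(z - 2)/252 + 19*log(z + 4)/27 - 712*log(z + 5)/875 - 1/(50*z) + C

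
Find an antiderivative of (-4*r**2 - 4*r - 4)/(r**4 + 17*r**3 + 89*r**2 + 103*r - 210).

-log(r - 1)/28 + 7*log(r + 5) - 124*log(r + 6)/7 + 43*log(r + 7)/4 + C

Factor the denominator: (r - 1)*(r + 5)*(r + 6)*(r + 7).
Partial-fraction decomposition: 43/(4*(r + 7)) - 124/(7*(r + 6)) + 7/(r + 5) - 1/(28*(r - 1)).
Integrate each term: A/(r−a) contributes A·log|r−a|.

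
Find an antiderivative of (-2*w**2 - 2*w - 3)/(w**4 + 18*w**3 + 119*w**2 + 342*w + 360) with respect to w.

Factor the denominator: (w + 3)*(w + 4)*(w + 5)*(w + 6).
Partial-fraction decomposition: 21/(2*(w + 6)) - 43/(2*(w + 5)) + 27/(2*(w + 4)) - 5/(2*(w + 3)).
Integrate each term: A/(w−a) contributes A·log|w−a|.

-5*log(w + 3)/2 + 27*log(w + 4)/2 - 43*log(w + 5)/2 + 21*log(w + 6)/2 + C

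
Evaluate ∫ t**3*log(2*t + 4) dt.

t**4*log(2*t + 4)/4 - t**4/16 + t**3/6 - t**2/2 + 2*t - 4*log(t + 2) + C

Use integration by parts with u = log(2*t + 4), dv = t**3 dt.
Then du = 2/(2*t + 4) dt and v = t**4/4.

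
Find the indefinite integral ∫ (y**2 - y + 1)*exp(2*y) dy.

(y**2 - 2*y + 2)*exp(2*y)/2 + C

Use integration by parts with u = y**2 - y + 1, dv = exp(2*y) dy, so v = exp(2*y)/2.
Apply parts 2 times (tabular method): alternate signs, differentiate u down to 0, integrate dv up.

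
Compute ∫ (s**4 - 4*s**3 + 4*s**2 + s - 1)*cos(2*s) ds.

s**4*sin(2*s)/2 - 2*s**3*sin(2*s) + s**3*cos(2*s) + s**2*sin(2*s)/2 - 3*s**2*cos(2*s) + 7*s*sin(2*s)/2 + s*cos(2*s)/2 - 3*sin(2*s)/4 + 7*cos(2*s)/4 + C

Use integration by parts with u = s**4 - 4*s**3 + 4*s**2 + s - 1, dv = cos(2*s) ds, so v = sin(2*s)/2.
Apply parts 4 times (tabular method): alternate signs, differentiate u down to 0, integrate dv up.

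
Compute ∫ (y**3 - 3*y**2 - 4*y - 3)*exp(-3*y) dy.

Use integration by parts with u = y**3 - 3*y**2 - 4*y - 3, dv = exp(-3*y) dy, so v = -exp(-3*y)/3.
Apply parts 3 times (tabular method): alternate signs, differentiate u down to 0, integrate dv up.

(-9*y**3 + 18*y**2 + 48*y + 43)*exp(-3*y)/27 + C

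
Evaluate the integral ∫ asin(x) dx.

x*asin(x) + sqrt(-x**2 + 1) + C

Use integration by parts with u = arcsin(x), dv = dx.
Then du = 1/sqrt(-x**2 + 1) dx.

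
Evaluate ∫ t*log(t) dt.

t**2*log(t)/2 - t**2/4 + C

Use integration by parts with u = log(t), dv = t dt.
Then du = 1/t dt and v = t**2/2.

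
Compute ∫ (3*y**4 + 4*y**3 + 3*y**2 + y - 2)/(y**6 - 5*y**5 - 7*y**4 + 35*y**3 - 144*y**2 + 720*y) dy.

-log(y)/360 + 2453*log(y - 5)/1530 - 537*log(y - 4)/400 - 277*log(y + 4)/3600 - 277*log(y**2 + 9)/3060 + 13*atan(y/3)/850 + C

Factor the denominator: y*(y - 5)*(y - 4)*(y + 4)*(y**2 + 9).
Partial-fraction decomposition: -(1385*y - 351)/(7650*(y**2 + 9)) - 277/(3600*(y + 4)) - 537/(400*(y - 4)) + 2453/(1530*(y - 5)) - 1/(360*y).
Integrate each term; A/(y−a) gives A·log|y−a|; the (By+D)/(y²+p²) term gives a log and an atan.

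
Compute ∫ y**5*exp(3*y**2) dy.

(9*y**4 - 6*y**2 + 2)*exp(3*y**2)/54 + C

Let u = y², du = 2y dy; rewrite as (1/2)∫ u^2·exp(3u) du.
Now integrate by parts 2 times.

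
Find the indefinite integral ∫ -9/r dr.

Let u = 2*r**3, so du = (6*r**2) dr.
Rewriting, the integral becomes -3·∫ 1/u du = -3·log(u).
Substituting back, u = 2*r**3.

-9*log(r) - 3*log(2) + C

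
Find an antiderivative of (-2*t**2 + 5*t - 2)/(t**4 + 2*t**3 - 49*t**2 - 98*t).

Factor the denominator: t*(t - 7)*(t + 2)*(t + 7).
Partial-fraction decomposition: 27/(98*(t + 7)) - 2/(9*(t + 2)) - 65/(882*(t - 7)) + 1/(49*t).
Integrate each term: A/(t−a) contributes A·log|t−a|.

log(t)/49 - 65*log(t - 7)/882 - 2*log(t + 2)/9 + 27*log(t + 7)/98 + C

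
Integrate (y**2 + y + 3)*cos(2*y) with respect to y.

y**2*sin(2*y)/2 + y*sin(2*y)/2 + y*cos(2*y)/2 + 5*sin(2*y)/4 + cos(2*y)/4 + C

Use integration by parts with u = y**2 + y + 3, dv = cos(2*y) dy, so v = sin(2*y)/2.
Apply parts 2 times (tabular method): alternate signs, differentiate u down to 0, integrate dv up.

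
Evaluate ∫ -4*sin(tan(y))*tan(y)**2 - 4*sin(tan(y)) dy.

Let u = tan(y), so du = (tan(y)**2 + 1) dy.
Rewriting, the integral becomes -4·∫ sin(u) du = -4·-cos(u).
Substituting back, u = tan(y).

4*cos(tan(y)) + C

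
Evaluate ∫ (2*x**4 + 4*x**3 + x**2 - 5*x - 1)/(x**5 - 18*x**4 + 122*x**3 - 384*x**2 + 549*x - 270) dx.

3461*log(x - 6)/45 - 1749*log(x - 5)/16 + 619*log(x - 3)/18 + log(x - 1)/80 - 263/(12*x - 36) + C

Factor the denominator: (x - 6)*(x - 5)*(x - 3)**2*(x - 1).
Partial-fraction decomposition: 1/(80*(x - 1)) + 619/(18*(x - 3)) + 263/(12*(x - 3)**2) - 1749/(16*(x - 5)) + 3461/(45*(x - 6)).
Integrate each term; A/(x−a) gives A·log|x−a|; A/(x−a)² gives −A/(x−a).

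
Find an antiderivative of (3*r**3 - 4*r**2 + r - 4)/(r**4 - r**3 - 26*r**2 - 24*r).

Factor the denominator: r*(r - 6)*(r + 1)*(r + 4).
Partial-fraction decomposition: 11/(5*(r + 4)) - 4/(7*(r + 1)) + 253/(210*(r - 6)) + 1/(6*r).
Integrate each term: A/(r−a) contributes A·log|r−a|.

log(r)/6 + 253*log(r - 6)/210 - 4*log(r + 1)/7 + 11*log(r + 4)/5 + C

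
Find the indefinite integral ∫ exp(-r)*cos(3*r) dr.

3*exp(-r)*sin(3*r)/10 - exp(-r)*cos(3*r)/10 + C

Let I denote the integral. Integrate by parts with u = cos(3*r), dv = exp(-r) dr, so v = -exp(-r): I = -exp(-r)*cos(3*r) − 3·∫ exp(-r)*sin(3*r) dr.
Apply parts again with u = sin(3*r), dv = exp(-r) dr: ∫ exp(-r)*sin(3*r) dr = -exp(-r)*sin(3*r) + 3·I. Substituting back brings back I: I = 3*exp(-r)*sin(3*r) - exp(-r)*cos(3*r) − 9·I.
Solving for I: (1 + 9)·I equals the remaining terms, so I = (1/10)·(3*exp(-r)*sin(3*r) - exp(-r)*cos(3*r)).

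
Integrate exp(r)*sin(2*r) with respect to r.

exp(r)*sin(2*r)/5 - 2*exp(r)*cos(2*r)/5 + C

Let I denote the integral. Integrate by parts with u = sin(2*r), dv = exp(r) dr, so v = exp(r): I = exp(r)*sin(2*r) − 2·∫ exp(r)*cos(2*r) dr.
Apply parts again with u = cos(2*r), dv = exp(r) dr: ∫ exp(r)*cos(2*r) dr = exp(r)*cos(2*r) + 2·I. Substituting back brings back I: I = exp(r)*sin(2*r) - 2*exp(r)*cos(2*r) − 4·I.
Solving for I: (1 + 4)·I equals the remaining terms, so I = (1/5)·(exp(r)*sin(2*r) - 2*exp(r)*cos(2*r)).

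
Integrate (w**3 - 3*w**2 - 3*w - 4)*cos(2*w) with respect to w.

Use integration by parts with u = w**3 - 3*w**2 - 3*w - 4, dv = cos(2*w) dw, so v = sin(2*w)/2.
Apply parts 3 times (tabular method): alternate signs, differentiate u down to 0, integrate dv up.

w**3*sin(2*w)/2 - 3*w**2*sin(2*w)/2 + 3*w**2*cos(2*w)/4 - 9*w*sin(2*w)/4 - 3*w*cos(2*w)/2 - 5*sin(2*w)/4 - 9*cos(2*w)/8 + C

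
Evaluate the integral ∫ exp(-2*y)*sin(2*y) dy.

-exp(-2*y)*sin(2*y)/4 - exp(-2*y)*cos(2*y)/4 + C

Let I denote the integral. Integrate by parts with u = sin(2*y), dv = exp(-2*y) dy, so v = -exp(-2*y)/2: I = -exp(-2*y)*sin(2*y)/2 + ∫ exp(-2*y)*cos(2*y) dy.
Apply parts again with u = cos(2*y), dv = exp(-2*y) dy: ∫ exp(-2*y)*cos(2*y) dy = -exp(-2*y)*cos(2*y)/2 − I. Substituting back brings back I: I = -exp(-2*y)*sin(2*y)/2 - exp(-2*y)*cos(2*y)/2 − I.
Solving for I: (1 + 1)·I equals the remaining terms, so I = (1/2)·(-exp(-2*y)*sin(2*y)/2 - exp(-2*y)*cos(2*y)/2).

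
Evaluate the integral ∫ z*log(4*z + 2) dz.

z**2*log(4*z + 2)/2 - z**2/4 + z/4 - log(2*z + 1)/8 + C

Use integration by parts with u = log(4*z + 2), dv = z dz.
Then du = 4/(4*z + 2) dz and v = z**2/2.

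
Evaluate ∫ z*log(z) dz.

z**2*log(z)/2 - z**2/4 + C

Use integration by parts with u = log(z), dv = z dz.
Then du = 1/z dz and v = z**2/2.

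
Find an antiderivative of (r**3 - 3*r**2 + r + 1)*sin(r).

Use integration by parts with u = r**3 - 3*r**2 + r + 1, dv = sin(r) dr, so v = -cos(r).
Apply parts 3 times (tabular method): alternate signs, differentiate u down to 0, integrate dv up.

-r**3*cos(r) + 3*r**2*sin(r) + 3*r**2*cos(r) - 6*r*sin(r) + 5*r*cos(r) - 5*sin(r) - 7*cos(r) + C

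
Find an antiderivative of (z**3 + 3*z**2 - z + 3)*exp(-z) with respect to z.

Use integration by parts with u = z**3 + 3*z**2 - z + 3, dv = exp(-z) dz, so v = -exp(-z).
Apply parts 3 times (tabular method): alternate signs, differentiate u down to 0, integrate dv up.

(-z**3 - 6*z**2 - 11*z - 14)*exp(-z) + C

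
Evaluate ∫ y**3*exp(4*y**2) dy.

Let u = y², du = 2y dy; rewrite as (1/2)∫ u^1·exp(4u) du.
Now integrate by parts 1 time.

(4*y**2 - 1)*exp(4*y**2)/32 + C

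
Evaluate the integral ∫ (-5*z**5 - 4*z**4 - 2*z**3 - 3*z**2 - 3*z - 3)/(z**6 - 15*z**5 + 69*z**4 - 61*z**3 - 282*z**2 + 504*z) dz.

Factor the denominator: z*(z - 7)*(z - 4)*(z - 3)**2*(z + 2).
Partial-fraction decomposition: -103/(2700*(z + 2)) - 4627/(75*(z - 3)) - 136/(5*(z - 3)**2) + 6335/(72*(z - 4)) - 5906/(189*(z - 7)) - 1/(168*z).
Integrate each term; A/(z−a) gives A·log|z−a|; A/(z−a)² gives −A/(z−a).

-log(z)/168 - 5906*log(z - 7)/189 + 6335*log(z - 4)/72 - 4627*log(z - 3)/75 - 103*log(z + 2)/2700 + 136/(5*z - 15) + C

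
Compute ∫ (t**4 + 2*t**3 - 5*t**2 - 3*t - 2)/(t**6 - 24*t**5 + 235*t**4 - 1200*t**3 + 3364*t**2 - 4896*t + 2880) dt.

191*log(t - 6)/6 - 733*log(t - 5)/6 + 309*log(t - 4)/4 + 79*log(t - 3)/6 - log(t - 2)/12 - 145/(2*t - 8) + C

Factor the denominator: (t - 6)*(t - 5)*(t - 4)**2*(t - 3)*(t - 2).
Partial-fraction decomposition: -1/(12*(t - 2)) + 79/(6*(t - 3)) + 309/(4*(t - 4)) + 145/(2*(t - 4)**2) - 733/(6*(t - 5)) + 191/(6*(t - 6)).
Integrate each term; A/(t−a) gives A·log|t−a|; A/(t−a)² gives −A/(t−a).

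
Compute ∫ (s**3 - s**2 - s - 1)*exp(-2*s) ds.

(-4*s**3 - 2*s**2 + 2*s + 5)*exp(-2*s)/8 + C

Use integration by parts with u = s**3 - s**2 - s - 1, dv = exp(-2*s) ds, so v = -exp(-2*s)/2.
Apply parts 3 times (tabular method): alternate signs, differentiate u down to 0, integrate dv up.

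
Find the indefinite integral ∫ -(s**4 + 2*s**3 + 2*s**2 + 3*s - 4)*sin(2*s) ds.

Use integration by parts with u = s**4 + 2*s**3 + 2*s**2 + 3*s - 4, dv = -sin(2*s) ds, so v = cos(2*s)/2.
Apply parts 4 times (tabular method): alternate signs, differentiate u down to 0, integrate dv up.

s**4*cos(2*s)/2 - s**3*sin(2*s) + s**3*cos(2*s) - 3*s**2*sin(2*s)/2 - s**2*cos(2*s)/2 + s*sin(2*s)/2 - 7*cos(2*s)/4 + C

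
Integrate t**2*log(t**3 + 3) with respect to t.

t**3*log(t**3 + 3)/3 - t**3/3 + log(t**3 + 3) + C

Let u = t**3 + 3, so du = (3*t**2) dt.
The integral becomes (1/3)·∫ log(u) du; integrate by parts with u′=log(u), dv′=du.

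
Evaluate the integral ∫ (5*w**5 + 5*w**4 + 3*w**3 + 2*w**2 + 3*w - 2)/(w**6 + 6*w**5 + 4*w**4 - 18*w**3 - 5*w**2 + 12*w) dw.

-log(w)/6 + 149*log(w - 1)/200 + log(w + 1)/4 - 221*log(w + 3)/24 + 669*log(w + 4)/50 - 2/(5*w - 5) + C

Factor the denominator: w*(w - 1)**2*(w + 1)*(w + 3)*(w + 4).
Partial-fraction decomposition: 669/(50*(w + 4)) - 221/(24*(w + 3)) + 1/(4*(w + 1)) + 149/(200*(w - 1)) + 2/(5*(w - 1)**2) - 1/(6*w).
Integrate each term; A/(w−a) gives A·log|w−a|; A/(w−a)² gives −A/(w−a).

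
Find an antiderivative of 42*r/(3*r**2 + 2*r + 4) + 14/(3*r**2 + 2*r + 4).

Let u = 3*r**2 + 2*r + 4, so du = (6*r + 2) dr.
Rewriting, the integral becomes 7·∫ 1/u du = 7·log(u).
Substituting back, u = 3*r**2 + 2*r + 4.

7*log(3*r**2 + 2*r + 4) + C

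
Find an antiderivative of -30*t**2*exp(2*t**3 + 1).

Let u = 2*t**3 + 1, so du = (6*t**2) dt.
Rewriting, the integral becomes -5·∫ e^u du = -5·e^u.
Substituting back, u = 2*t**3 + 1.

-5*exp(2*t**3 + 1) + C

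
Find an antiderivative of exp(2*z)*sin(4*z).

exp(2*z)*sin(4*z)/10 - exp(2*z)*cos(4*z)/5 + C

Let I denote the integral. Integrate by parts with u = sin(4*z), dv = exp(2*z) dz, so v = exp(2*z)/2: I = exp(2*z)*sin(4*z)/2 − 2·∫ exp(2*z)*cos(4*z) dz.
Apply parts again with u = cos(4*z), dv = exp(2*z) dz: ∫ exp(2*z)*cos(4*z) dz = exp(2*z)*cos(4*z)/2 + 2·I. Substituting back brings back I: I = exp(2*z)*sin(4*z)/2 - exp(2*z)*cos(4*z) − 4·I.
Solving for I: (1 + 4)·I equals the remaining terms, so I = (1/5)·(exp(2*z)*sin(4*z)/2 - exp(2*z)*cos(4*z)).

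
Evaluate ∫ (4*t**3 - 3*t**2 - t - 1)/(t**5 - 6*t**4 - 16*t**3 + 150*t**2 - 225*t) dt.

log(t)/225 + 419*log(t - 5)/200 - 2213*log(t - 3)/1152 - 571*log(t + 5)/3200 + 77/(48*t - 144) + C

Factor the denominator: t*(t - 5)*(t - 3)**2*(t + 5).
Partial-fraction decomposition: -571/(3200*(t + 5)) - 2213/(1152*(t - 3)) - 77/(48*(t - 3)**2) + 419/(200*(t - 5)) + 1/(225*t).
Integrate each term; A/(t−a) gives A·log|t−a|; A/(t−a)² gives −A/(t−a).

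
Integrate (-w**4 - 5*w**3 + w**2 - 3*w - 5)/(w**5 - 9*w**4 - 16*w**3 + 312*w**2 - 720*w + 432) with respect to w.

Factor the denominator: (w - 6)**2*(w - 2)*(w - 1)*(w + 6).
Partial-fraction decomposition: -167/(8064*(w + 6)) + 13/(175*(w - 1)) - 63/(128*(w - 2)) - 2021/(3600*(w - 6)) - 2363/(240*(w - 6)**2).
Integrate each term; A/(w−a) gives A·log|w−a|; A/(w−a)² gives −A/(w−a).

-2021*log(w - 6)/3600 - 63*log(w - 2)/128 + 13*log(w - 1)/175 - 167*log(w + 6)/8064 + 2363/(240*w - 1440) + C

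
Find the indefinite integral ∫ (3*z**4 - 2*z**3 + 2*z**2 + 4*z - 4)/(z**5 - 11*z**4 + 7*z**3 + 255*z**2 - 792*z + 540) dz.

Factor the denominator: (z - 6)**2*(z - 3)*(z - 1)*(z + 5).
Partial-fraction decomposition: 717/(1936*(z + 5)) - 1/(100*(z - 1)) + 215/(144*(z - 3)) + 31216/(27225*(z - 6)) + 3548/(165*(z - 6)**2).
Integrate each term; A/(z−a) gives A·log|z−a|; A/(z−a)² gives −A/(z−a).

31216*log(z - 6)/27225 + 215*log(z - 3)/144 - log(z - 1)/100 + 717*log(z + 5)/1936 - 3548/(165*z - 990) + C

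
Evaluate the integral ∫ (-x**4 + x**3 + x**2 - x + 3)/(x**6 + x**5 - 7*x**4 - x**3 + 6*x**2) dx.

Factor the denominator: x**2*(x - 2)*(x - 1)*(x + 1)*(x + 3).
Partial-fraction decomposition: 31/(120*(x + 3)) + 1/(4*(x + 1)) - 3/(8*(x - 1)) - 1/(20*(x - 2)) - 1/(12*x) + 1/(2*x**2).
Integrate each term; A/(x−a) gives A·log|x−a|; A/(x−a)² gives −A/(x−a).

-log(x)/12 - log(x - 2)/20 - 3*log(x - 1)/8 + log(x + 1)/4 + 31*log(x + 3)/120 - 1/(2*x) + C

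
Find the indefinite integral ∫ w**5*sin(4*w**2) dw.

Let u = w², du = 2w dw; rewrite as (1/2)∫ u^2·sin(4u) du.
Now integrate by parts 2 times.

-w**4*cos(4*w**2)/8 + w**2*sin(4*w**2)/16 + cos(4*w**2)/64 + C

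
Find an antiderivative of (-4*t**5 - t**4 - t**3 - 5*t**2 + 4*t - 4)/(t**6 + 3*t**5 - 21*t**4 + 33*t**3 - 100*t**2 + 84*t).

-log(t)/21 - 1117*log(t - 3)/780 + 11*log(t - 1)/80 - 64893*log(t + 7)/29680 - 812*log(t**2 + 4)/3445 - 252*atan(t/2)/3445 + C

Factor the denominator: t*(t - 3)*(t - 1)*(t + 7)*(t**2 + 4).
Partial-fraction decomposition: -56*(29*t + 9)/(3445*(t**2 + 4)) - 64893/(29680*(t + 7)) + 11/(80*(t - 1)) - 1117/(780*(t - 3)) - 1/(21*t).
Integrate each term; A/(t−a) gives A·log|t−a|; the (Bt+D)/(t²+p²) term gives a log and an atan.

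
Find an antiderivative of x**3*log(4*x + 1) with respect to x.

Use integration by parts with u = log(4*x + 1), dv = x**3 dx.
Then du = 4/(4*x + 1) dx and v = x**4/4.

x**4*log(4*x + 1)/4 - x**4/16 + x**3/48 - x**2/128 + x/256 - log(4*x + 1)/1024 + C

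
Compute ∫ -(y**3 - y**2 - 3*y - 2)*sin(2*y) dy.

y**3*cos(2*y)/2 - 3*y**2*sin(2*y)/4 - y**2*cos(2*y)/2 + y*sin(2*y)/2 - 9*y*cos(2*y)/4 + 9*sin(2*y)/8 - 3*cos(2*y)/4 + C

Use integration by parts with u = y**3 - y**2 - 3*y - 2, dv = -sin(2*y) dy, so v = cos(2*y)/2.
Apply parts 3 times (tabular method): alternate signs, differentiate u down to 0, integrate dv up.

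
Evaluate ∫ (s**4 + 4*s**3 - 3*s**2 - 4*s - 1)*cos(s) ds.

s**4*sin(s) + 4*s**3*sin(s) + 4*s**3*cos(s) - 15*s**2*sin(s) + 12*s**2*cos(s) - 28*s*sin(s) - 30*s*cos(s) + 29*sin(s) - 28*cos(s) + C

Use integration by parts with u = s**4 + 4*s**3 - 3*s**2 - 4*s - 1, dv = cos(s) ds, so v = sin(s).
Apply parts 4 times (tabular method): alternate signs, differentiate u down to 0, integrate dv up.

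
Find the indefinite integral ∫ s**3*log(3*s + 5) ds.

Use integration by parts with u = log(3*s + 5), dv = s**3 ds.
Then du = 3/(3*s + 5) ds and v = s**4/4.

s**4*log(3*s + 5)/4 - s**4/16 + 5*s**3/36 - 25*s**2/72 + 125*s/108 - 625*log(3*s + 5)/324 + C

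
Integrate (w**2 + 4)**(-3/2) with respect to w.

Substitute w = 2·tan(θ), so dw = 2·sec(θ)^2 dθ and the radical becomes sqrt(w**2 + 4) = 2·sec(θ) by the Pythagorean identity.
Integrate the resulting trig expression in θ, then back-substitute tan(θ) = w/2, sec(θ) = sqrt(w**2 + 4)/2 (absorbing any constant into C).

w/(4*sqrt(w**2 + 4)) + C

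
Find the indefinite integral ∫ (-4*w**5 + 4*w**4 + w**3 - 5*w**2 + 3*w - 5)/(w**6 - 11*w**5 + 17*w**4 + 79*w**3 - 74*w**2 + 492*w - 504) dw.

Factor the denominator: (w - 7)*(w - 6)*(w - 1)*(w + 3)*(w**2 + 4).
Partial-fraction decomposition: -(2663*w + 56218)/(137800*(w**2 + 4)) - 121/(468*(w + 3)) - 1/(100*(w - 1)) + 25871/(1800*(w - 6)) - 1917/(106*(w - 7)).
Integrate each term; A/(w−a) gives A·log|w−a|; the (Bw+D)/(w²+p²) term gives a log and an atan.

-1917*log(w - 7)/106 + 25871*log(w - 6)/1800 - log(w - 1)/100 - 121*log(w + 3)/468 - 2663*log(w**2 + 4)/275600 - 28109*atan(w/2)/137800 + C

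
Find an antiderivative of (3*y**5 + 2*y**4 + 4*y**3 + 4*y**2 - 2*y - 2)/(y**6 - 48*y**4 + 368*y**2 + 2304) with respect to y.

13457*log(y - 6)/4800 - 1947*log(y - 4)/1600 - 1373*log(y + 4)/1600 + 10723*log(y + 6)/4800 + 3*log(y**2 + 4)/160 + 7*atan(y/2)/800 + C

Factor the denominator: (y - 6)*(y - 4)*(y + 4)*(y + 6)*(y**2 + 4).
Partial-fraction decomposition: (15*y + 7)/(400*(y**2 + 4)) + 10723/(4800*(y + 6)) - 1373/(1600*(y + 4)) - 1947/(1600*(y - 4)) + 13457/(4800*(y - 6)).
Integrate each term; A/(y−a) gives A·log|y−a|; the (By+D)/(y²+p²) term gives a log and an atan.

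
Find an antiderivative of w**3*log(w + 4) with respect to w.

w**4*log(w + 4)/4 - w**4/16 + w**3/3 - 2*w**2 + 16*w - 64*log(w + 4) + C

Use integration by parts with u = log(w + 4), dv = w**3 dw.
Then du = 1/(w + 4) dw and v = w**4/4.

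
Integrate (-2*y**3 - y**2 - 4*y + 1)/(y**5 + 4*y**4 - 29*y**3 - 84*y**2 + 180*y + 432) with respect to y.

-53*log(y - 4)/140 + 37*log(y - 3)/135 + 7*log(y + 2)/40 - 29*log(y + 3)/63 + 421*log(y + 6)/1080 + C

Factor the denominator: (y - 4)*(y - 3)*(y + 2)*(y + 3)*(y + 6).
Partial-fraction decomposition: 421/(1080*(y + 6)) - 29/(63*(y + 3)) + 7/(40*(y + 2)) + 37/(135*(y - 3)) - 53/(140*(y - 4)).
Integrate each term: A/(y−a) contributes A·log|y−a|.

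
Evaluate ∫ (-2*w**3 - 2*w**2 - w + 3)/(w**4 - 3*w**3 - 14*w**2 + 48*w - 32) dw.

Factor the denominator: (w - 4)*(w - 2)*(w - 1)*(w + 4).
Partial-fraction decomposition: -103/(240*(w + 4)) - 2/(15*(w - 1)) + 23/(12*(w - 2)) - 161/(48*(w - 4)).
Integrate each term: A/(w−a) contributes A·log|w−a|.

-161*log(w - 4)/48 + 23*log(w - 2)/12 - 2*log(w - 1)/15 - 103*log(w + 4)/240 + C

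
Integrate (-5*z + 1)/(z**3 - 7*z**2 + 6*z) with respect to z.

Factor the denominator: z*(z - 6)*(z - 1).
Partial-fraction decomposition: 4/(5*(z - 1)) - 29/(30*(z - 6)) + 1/(6*z).
Integrate each term: A/(z−a) contributes A·log|z−a|.

log(z)/6 - 29*log(z - 6)/30 + 4*log(z - 1)/5 + C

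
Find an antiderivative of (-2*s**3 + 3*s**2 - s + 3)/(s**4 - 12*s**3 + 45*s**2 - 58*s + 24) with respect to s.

-327*log(s - 6)/50 + 9*log(s - 4)/2 + log(s - 1)/25 - 1/(5*s - 5) + C

Factor the denominator: (s - 6)*(s - 4)*(s - 1)**2.
Partial-fraction decomposition: 1/(25*(s - 1)) + 1/(5*(s - 1)**2) + 9/(2*(s - 4)) - 327/(50*(s - 6)).
Integrate each term; A/(s−a) gives A·log|s−a|; A/(s−a)² gives −A/(s−a).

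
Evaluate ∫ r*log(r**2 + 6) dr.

Let u = r**2 + 6, so du = (2*r) dr.
The integral becomes (1/2)·∫ log(u) du; integrate by parts with u′=log(u), dv′=du.

r**2*log(r**2 + 6)/2 - r**2/2 + 3*log(r**2 + 6) + C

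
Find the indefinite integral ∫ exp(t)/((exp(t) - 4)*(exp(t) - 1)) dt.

Let u = e^t, du = e^t dt.
The integral becomes ∫ du/((u-4)(u-1)); decompose into partial fractions.

log(exp(t) - 4)/3 - log(exp(t) - 1)/3 + C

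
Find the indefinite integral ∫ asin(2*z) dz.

z*asin(2*z) + sqrt(-4*z**2 + 1)/2 + C

Use integration by parts with u = arcsin(2*z), dv = dz.
Then du = 2/sqrt(-4*z**2 + 1) dz.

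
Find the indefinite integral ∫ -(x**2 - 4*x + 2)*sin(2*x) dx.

Use integration by parts with u = x**2 - 4*x + 2, dv = -sin(2*x) dx, so v = cos(2*x)/2.
Apply parts 2 times (tabular method): alternate signs, differentiate u down to 0, integrate dv up.

x**2*cos(2*x)/2 - x*sin(2*x)/2 - 2*x*cos(2*x) + sin(2*x) + 3*cos(2*x)/4 + C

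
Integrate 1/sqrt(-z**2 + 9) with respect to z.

Substitute z = 3·sin(θ), so dz = 3·cos(θ) dθ and the radical becomes sqrt(-z**2 + 9) = 3·cos(θ) by the Pythagorean identity.
Integrate the resulting trig expression in θ, then back-substitute θ = asin(z/3), sin(θ) = z/3, cos(θ) = sqrt(-z**2 + 9)/3 (absorbing any constant into C).

asin(z/3) + C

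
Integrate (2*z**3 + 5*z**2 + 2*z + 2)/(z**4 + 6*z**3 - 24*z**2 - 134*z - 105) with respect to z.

43*log(z - 5)/64 - log(z + 1)/24 - 13*log(z + 3)/64 + 151*log(z + 7)/96 + C

Factor the denominator: (z - 5)*(z + 1)*(z + 3)*(z + 7).
Partial-fraction decomposition: 151/(96*(z + 7)) - 13/(64*(z + 3)) - 1/(24*(z + 1)) + 43/(64*(z - 5)).
Integrate each term: A/(z−a) contributes A·log|z−a|.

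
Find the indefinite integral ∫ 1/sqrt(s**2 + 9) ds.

Substitute s = 3·tan(θ), so ds = 3·sec(θ)^2 dθ and the radical becomes sqrt(s**2 + 9) = 3·sec(θ) by the Pythagorean identity.
Integrate the resulting trig expression in θ, then back-substitute tan(θ) = s/3, sec(θ) = sqrt(s**2 + 9)/3 (absorbing any constant into C).

log(s + sqrt(s**2 + 9)) + C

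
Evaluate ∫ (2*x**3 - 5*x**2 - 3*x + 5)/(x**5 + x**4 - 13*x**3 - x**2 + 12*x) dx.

Factor the denominator: x*(x - 3)*(x - 1)*(x + 1)*(x + 4).
Partial-fraction decomposition: -191/(420*(x + 4)) - 1/(24*(x + 1)) + 1/(20*(x - 1)) + 5/(168*(x - 3)) + 5/(12*x).
Integrate each term: A/(x−a) contributes A·log|x−a|.

5*log(x)/12 + 5*log(x - 3)/168 + log(x - 1)/20 - log(x + 1)/24 - 191*log(x + 4)/420 + C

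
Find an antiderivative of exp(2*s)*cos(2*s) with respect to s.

exp(2*s)*sin(2*s)/4 + exp(2*s)*cos(2*s)/4 + C

Let I denote the integral. Integrate by parts with u = cos(2*s), dv = exp(2*s) ds, so v = exp(2*s)/2: I = exp(2*s)*cos(2*s)/2 + ∫ exp(2*s)*sin(2*s) ds.
Apply parts again with u = sin(2*s), dv = exp(2*s) ds: ∫ exp(2*s)*sin(2*s) ds = exp(2*s)*sin(2*s)/2 − I. Substituting back brings back I: I = exp(2*s)*sin(2*s)/2 + exp(2*s)*cos(2*s)/2 − I.
Solving for I: (1 + 1)·I equals the remaining terms, so I = (1/2)·(exp(2*s)*sin(2*s)/2 + exp(2*s)*cos(2*s)/2).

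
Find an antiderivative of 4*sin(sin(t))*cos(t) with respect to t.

-4*cos(sin(t)) + C

Let u = sin(t), so du = (cos(t)) dt.
Rewriting, the integral becomes 4·∫ sin(u) du = 4·-cos(u).
Substituting back, u = sin(t).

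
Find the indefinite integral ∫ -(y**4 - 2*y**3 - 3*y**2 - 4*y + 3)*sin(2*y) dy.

y**4*cos(2*y)/2 - y**3*sin(2*y) - y**3*cos(2*y) + 3*y**2*sin(2*y)/2 - 3*y**2*cos(2*y) + 3*y*sin(2*y) - y*cos(2*y)/2 + sin(2*y)/4 + 3*cos(2*y) + C

Use integration by parts with u = y**4 - 2*y**3 - 3*y**2 - 4*y + 3, dv = -sin(2*y) dy, so v = cos(2*y)/2.
Apply parts 4 times (tabular method): alternate signs, differentiate u down to 0, integrate dv up.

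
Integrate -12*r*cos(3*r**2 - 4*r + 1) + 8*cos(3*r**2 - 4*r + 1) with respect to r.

Let u = 3*r**2 - 4*r + 1, so du = (6*r - 4) dr.
Rewriting, the integral becomes -2·∫ cos(u) du = -2·sin(u).
Substituting back, u = 3*r**2 - 4*r + 1.

-2*sin(3*r**2 - 4*r + 1) + C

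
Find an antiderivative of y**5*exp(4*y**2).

Let u = y², du = 2y dy; rewrite as (1/2)∫ u^2·exp(4u) du.
Now integrate by parts 2 times.

(8*y**4 - 4*y**2 + 1)*exp(4*y**2)/64 + C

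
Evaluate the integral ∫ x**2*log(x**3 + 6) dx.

Let u = x**3 + 6, so du = (3*x**2) dx.
The integral becomes (1/3)·∫ log(u) du; integrate by parts with u′=log(u), dv′=du.

x**3*log(x**3 + 6)/3 - x**3/3 + 2*log(x**3 + 6) + C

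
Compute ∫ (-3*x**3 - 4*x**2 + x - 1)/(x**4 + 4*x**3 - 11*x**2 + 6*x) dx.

-log(x)/6 - 8*log(x - 1)/7 - 71*log(x + 6)/42 + 1/(x - 1) + C

Factor the denominator: x*(x - 1)**2*(x + 6).
Partial-fraction decomposition: -71/(42*(x + 6)) - 8/(7*(x - 1)) - 1/(x - 1)**2 - 1/(6*x).
Integrate each term; A/(x−a) gives A·log|x−a|; A/(x−a)² gives −A/(x−a).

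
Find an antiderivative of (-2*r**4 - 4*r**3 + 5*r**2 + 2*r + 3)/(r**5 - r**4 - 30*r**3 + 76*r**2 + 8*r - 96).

Factor the denominator: (r - 4)*(r - 2)**2*(r + 1)*(r + 6).
Partial-fraction decomposition: -1557/(3200*(r + 6)) - 8/(225*(r + 1)) + 2197/(1152*(r - 2)) + 37/(48*(r - 2)**2) - 677/(200*(r - 4)).
Integrate each term; A/(r−a) gives A·log|r−a|; A/(r−a)² gives −A/(r−a).

-677*log(r - 4)/200 + 2197*log(r - 2)/1152 - 8*log(r + 1)/225 - 1557*log(r + 6)/3200 - 37/(48*r - 96) + C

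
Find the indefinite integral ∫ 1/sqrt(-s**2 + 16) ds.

asin(s/4) + C

Substitute s = 4·sin(θ), so ds = 4·cos(θ) dθ and the radical becomes sqrt(-s**2 + 16) = 4·cos(θ) by the Pythagorean identity.
Integrate the resulting trig expression in θ, then back-substitute θ = asin(s/4), sin(θ) = s/4, cos(θ) = sqrt(-s**2 + 16)/4 (absorbing any constant into C).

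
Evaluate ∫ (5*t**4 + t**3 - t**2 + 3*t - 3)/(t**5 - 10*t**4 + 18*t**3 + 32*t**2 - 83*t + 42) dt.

12317*log(t - 7)/1296 - 429*log(t - 3)/80 + 77*log(t - 1)/108 + 59*log(t + 2)/405 - 5/(36*t - 36) + C

Factor the denominator: (t - 7)*(t - 3)*(t - 1)**2*(t + 2).
Partial-fraction decomposition: 59/(405*(t + 2)) + 77/(108*(t - 1)) + 5/(36*(t - 1)**2) - 429/(80*(t - 3)) + 12317/(1296*(t - 7)).
Integrate each term; A/(t−a) gives A·log|t−a|; A/(t−a)² gives −A/(t−a).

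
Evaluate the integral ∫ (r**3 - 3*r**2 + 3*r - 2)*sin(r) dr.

-r**3*cos(r) + 3*r**2*sin(r) + 3*r**2*cos(r) - 6*r*sin(r) + 3*r*cos(r) - 3*sin(r) - 4*cos(r) + C

Use integration by parts with u = r**3 - 3*r**2 + 3*r - 2, dv = sin(r) dr, so v = -cos(r).
Apply parts 3 times (tabular method): alternate signs, differentiate u down to 0, integrate dv up.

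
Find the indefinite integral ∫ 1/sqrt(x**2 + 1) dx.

Substitute x = tan(θ), so dx = sec(θ)^2 dθ and the radical becomes sqrt(x**2 + 1) = sec(θ) by the Pythagorean identity.
Integrate the resulting trig expression in θ, then back-substitute tan(θ) = x, sec(θ) = sqrt(x**2 + 1) (absorbing any constant into C).

log(x + sqrt(x**2 + 1)) + C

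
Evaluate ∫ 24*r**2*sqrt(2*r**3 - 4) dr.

Let u = 2*r**3 - 4, so du = (6*r**2) dr.
Rewriting, the integral becomes 4·∫ √u du = 4·(2/3)u^(3/2).
Substituting back, u = 2*r**3 - 4.

8*(2*r**3 - 4)**(3/2)/3 + C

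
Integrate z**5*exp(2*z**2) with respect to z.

(2*z**4 - 2*z**2 + 1)*exp(2*z**2)/8 + C

Let u = z², du = 2z dz; rewrite as (1/2)∫ u^2·exp(2u) du.
Now integrate by parts 2 times.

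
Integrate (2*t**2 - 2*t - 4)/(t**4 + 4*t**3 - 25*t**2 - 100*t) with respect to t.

Factor the denominator: t*(t - 5)*(t + 4)*(t + 5).
Partial-fraction decomposition: -28/(25*(t + 5)) + 1/(t + 4) + 2/(25*(t - 5)) + 1/(25*t).
Integrate each term: A/(t−a) contributes A·log|t−a|.

log(t)/25 + 2*log(t - 5)/25 + log(t + 4) - 28*log(t + 5)/25 + C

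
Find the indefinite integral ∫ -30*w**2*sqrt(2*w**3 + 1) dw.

Let u = 2*w**3 + 1, so du = (6*w**2) dw.
Rewriting, the integral becomes -5·∫ √u du = -5·(2/3)u^(3/2).
Substituting back, u = 2*w**3 + 1.

-10*(2*w**3 + 1)**(3/2)/3 + C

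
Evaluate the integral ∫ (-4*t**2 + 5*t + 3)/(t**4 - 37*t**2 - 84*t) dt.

Factor the denominator: t*(t - 7)*(t + 3)*(t + 4).
Partial-fraction decomposition: 81/(44*(t + 4)) - 8/(5*(t + 3)) - 79/(385*(t - 7)) - 1/(28*t).
Integrate each term: A/(t−a) contributes A·log|t−a|.

-log(t)/28 - 79*log(t - 7)/385 - 8*log(t + 3)/5 + 81*log(t + 4)/44 + C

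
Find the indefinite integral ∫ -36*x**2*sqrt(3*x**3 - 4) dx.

-8*(3*x**3 - 4)**(3/2)/3 + C

Let u = 3*x**3 - 4, so du = (9*x**2) dx.
Rewriting, the integral becomes -4·∫ √u du = -4·(2/3)u^(3/2).
Substituting back, u = 3*x**3 - 4.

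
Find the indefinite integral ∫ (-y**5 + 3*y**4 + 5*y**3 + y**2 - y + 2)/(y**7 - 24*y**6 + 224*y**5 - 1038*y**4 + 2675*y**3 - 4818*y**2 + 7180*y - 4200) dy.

-2615*log(y - 7)/424 + 347*log(y - 6)/25 - 207271*log(y - 5)/26912 + 3*log(y - 1)/800 - 8074*log(y**2 + 4)/1114325 - 3803*atan(y/2)/2228650 + 603/(232*y - 1160) + C

Factor the denominator: (y - 7)*(y - 6)*(y - 5)**2*(y - 1)*(y**2 + 4).
Partial-fraction decomposition: -(16148*y + 3803)/(1114325*(y**2 + 4)) + 3/(800*(y - 1)) - 207271/(26912*(y - 5)) - 603/(232*(y - 5)**2) + 347/(25*(y - 6)) - 2615/(424*(y - 7)).
Integrate each term; A/(y−a) gives A·log|y−a|; the (By+D)/(y²+p²) term gives a log and an atan.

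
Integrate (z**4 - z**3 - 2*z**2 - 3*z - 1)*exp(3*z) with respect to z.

Use integration by parts with u = z**4 - z**3 - 2*z**2 - 3*z - 1, dv = exp(3*z) dz, so v = exp(3*z)/3.
Apply parts 4 times (tabular method): alternate signs, differentiate u down to 0, integrate dv up.

(27*z**4 - 63*z**3 + 9*z**2 - 87*z + 2)*exp(3*z)/81 + C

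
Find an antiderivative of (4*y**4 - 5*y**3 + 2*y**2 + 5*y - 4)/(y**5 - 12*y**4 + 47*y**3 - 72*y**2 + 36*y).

Factor the denominator: y*(y - 6)*(y - 3)*(y - 2)*(y - 1).
Partial-fraction decomposition: -1/(5*(y - 1)) + 19/(4*(y - 2)) - 109/(9*(y - 3)) + 2101/(180*(y - 6)) - 1/(9*y).
Integrate each term: A/(y−a) contributes A·log|y−a|.

-log(y)/9 + 2101*log(y - 6)/180 - 109*log(y - 3)/9 + 19*log(y - 2)/4 - log(y - 1)/5 + C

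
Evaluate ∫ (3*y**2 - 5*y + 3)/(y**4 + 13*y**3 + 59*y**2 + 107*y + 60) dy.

Factor the denominator: (y + 1)*(y + 3)*(y + 4)*(y + 5).
Partial-fraction decomposition: -103/(8*(y + 5)) + 71/(3*(y + 4)) - 45/(4*(y + 3)) + 11/(24*(y + 1)).
Integrate each term: A/(y−a) contributes A·log|y−a|.

11*log(y + 1)/24 - 45*log(y + 3)/4 + 71*log(y + 4)/3 - 103*log(y + 5)/8 + C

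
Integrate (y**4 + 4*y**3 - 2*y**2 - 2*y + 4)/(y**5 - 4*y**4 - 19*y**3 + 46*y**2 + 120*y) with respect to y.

log(y)/30 + 1069*log(y - 5)/280 - 17*log(y - 4)/6 + 4*log(y + 2)/21 - 5*log(y + 3)/24 + C

Factor the denominator: y*(y - 5)*(y - 4)*(y + 2)*(y + 3).
Partial-fraction decomposition: -5/(24*(y + 3)) + 4/(21*(y + 2)) - 17/(6*(y - 4)) + 1069/(280*(y - 5)) + 1/(30*y).
Integrate each term: A/(y−a) contributes A·log|y−a|.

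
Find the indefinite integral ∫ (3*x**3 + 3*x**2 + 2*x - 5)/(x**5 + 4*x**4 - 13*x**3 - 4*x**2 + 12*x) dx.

Factor the denominator: x*(x - 2)*(x - 1)*(x + 1)*(x + 6).
Partial-fraction decomposition: -557/(1680*(x + 6)) + 7/(30*(x + 1)) - 3/(14*(x - 1)) + 35/(48*(x - 2)) - 5/(12*x).
Integrate each term: A/(x−a) contributes A·log|x−a|.

-5*log(x)/12 + 35*log(x - 2)/48 - 3*log(x - 1)/14 + 7*log(x + 1)/30 - 557*log(x + 6)/1680 + C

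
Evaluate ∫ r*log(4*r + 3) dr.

r**2*log(4*r + 3)/2 - r**2/4 + 3*r/8 - 9*log(4*r + 3)/32 + C

Use integration by parts with u = log(4*r + 3), dv = r dr.
Then du = 4/(4*r + 3) dr and v = r**2/2.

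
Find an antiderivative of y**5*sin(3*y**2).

-y**4*cos(3*y**2)/6 + y**2*sin(3*y**2)/9 + cos(3*y**2)/27 + C

Let u = y², du = 2y dy; rewrite as (1/2)∫ u^2·sin(3u) du.
Now integrate by parts 2 times.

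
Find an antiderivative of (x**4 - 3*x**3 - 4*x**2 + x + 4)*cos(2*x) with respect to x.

x**4*sin(2*x)/2 - 3*x**3*sin(2*x)/2 + x**3*cos(2*x) - 7*x**2*sin(2*x)/2 - 9*x**2*cos(2*x)/4 + 11*x*sin(2*x)/4 - 7*x*cos(2*x)/2 + 15*sin(2*x)/4 + 11*cos(2*x)/8 + C

Use integration by parts with u = x**4 - 3*x**3 - 4*x**2 + x + 4, dv = cos(2*x) dx, so v = sin(2*x)/2.
Apply parts 4 times (tabular method): alternate signs, differentiate u down to 0, integrate dv up.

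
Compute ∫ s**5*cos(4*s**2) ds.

s**4*sin(4*s**2)/8 + s**2*cos(4*s**2)/16 - sin(4*s**2)/64 + C

Let u = s², du = 2s ds; rewrite as (1/2)∫ u^2·cos(4u) du.
Now integrate by parts 2 times.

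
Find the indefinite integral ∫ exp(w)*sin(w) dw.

Let I denote the integral. Integrate by parts with u = sin(w), dv = exp(w) dw, so v = exp(w): I = exp(w)*sin(w) − ∫ exp(w)*cos(w) dw.
Apply parts again with u = cos(w), dv = exp(w) dw: ∫ exp(w)*cos(w) dw = exp(w)*cos(w) + I. Substituting back brings back I: I = exp(w)*sin(w) - exp(w)*cos(w) − I.
Solving for I: (1 + 1)·I equals the remaining terms, so I = (1/2)·(exp(w)*sin(w) - exp(w)*cos(w)).

exp(w)*sin(w)/2 - exp(w)*cos(w)/2 + C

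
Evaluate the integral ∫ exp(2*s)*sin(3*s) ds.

Let I denote the integral. Integrate by parts with u = sin(3*s), dv = exp(2*s) ds, so v = exp(2*s)/2: I = exp(2*s)*sin(3*s)/2 − (3/2)·∫ exp(2*s)*cos(3*s) ds.
Apply parts again with u = cos(3*s), dv = exp(2*s) ds: ∫ exp(2*s)*cos(3*s) ds = exp(2*s)*cos(3*s)/2 + (3/2)·I. Substituting back brings back I: I = exp(2*s)*sin(3*s)/2 - 3*exp(2*s)*cos(3*s)/4 − (9/4)·I.
Solving for I: (1 + 9/4)·I equals the remaining terms, so I = (4/13)·(exp(2*s)*sin(3*s)/2 - 3*exp(2*s)*cos(3*s)/4).

2*exp(2*s)*sin(3*s)/13 - 3*exp(2*s)*cos(3*s)/13 + C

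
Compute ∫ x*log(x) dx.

Use integration by parts with u = log(x), dv = x dx.
Then du = 1/x dx and v = x**2/2.

x**2*log(x)/2 - x**2/4 + C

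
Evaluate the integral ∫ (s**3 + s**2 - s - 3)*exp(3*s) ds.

Use integration by parts with u = s**3 + s**2 - s - 3, dv = exp(3*s) ds, so v = exp(3*s)/3.
Apply parts 3 times (tabular method): alternate signs, differentiate u down to 0, integrate dv up.

(3*s**3 - 3*s - 8)*exp(3*s)/9 + C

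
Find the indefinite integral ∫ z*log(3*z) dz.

Use integration by parts with u = log(3*z), dv = z dz.
Then du = 1/z dz and v = z**2/2.

z**2*(log(z) + log(3))/2 - z**2/4 + C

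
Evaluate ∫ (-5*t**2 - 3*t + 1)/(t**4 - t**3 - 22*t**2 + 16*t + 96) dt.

-91*log(t - 4)/48 + 53*log(t - 3)/35 - 13*log(t + 2)/60 + 67*log(t + 4)/112 + C

Factor the denominator: (t - 4)*(t - 3)*(t + 2)*(t + 4).
Partial-fraction decomposition: 67/(112*(t + 4)) - 13/(60*(t + 2)) + 53/(35*(t - 3)) - 91/(48*(t - 4)).
Integrate each term: A/(t−a) contributes A·log|t−a|.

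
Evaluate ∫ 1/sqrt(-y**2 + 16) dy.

asin(y/4) + C

Substitute y = 4·sin(θ), so dy = 4·cos(θ) dθ and the radical becomes sqrt(-y**2 + 16) = 4·cos(θ) by the Pythagorean identity.
Integrate the resulting trig expression in θ, then back-substitute θ = asin(y/4), sin(θ) = y/4, cos(θ) = sqrt(-y**2 + 16)/4 (absorbing any constant into C).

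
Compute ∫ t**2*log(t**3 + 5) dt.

Let u = t**3 + 5, so du = (3*t**2) dt.
The integral becomes (1/3)·∫ log(u) du; integrate by parts with u′=log(u), dv′=du.

t**3*log(t**3 + 5)/3 - t**3/3 + 5*log(t**3 + 5)/3 + C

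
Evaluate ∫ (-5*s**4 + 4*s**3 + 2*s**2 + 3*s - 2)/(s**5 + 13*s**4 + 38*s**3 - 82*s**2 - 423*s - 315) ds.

Factor the denominator: (s - 3)*(s + 1)*(s + 3)*(s + 5)*(s + 7).
Partial-fraction decomposition: -2217/(80*(s + 7)) + 449/(16*(s + 5)) - 253/(48*(s + 3)) + 1/(16*(s + 1)) - 17/(120*(s - 3)).
Integrate each term: A/(s−a) contributes A·log|s−a|.

-17*log(s - 3)/120 + log(s + 1)/16 - 253*log(s + 3)/48 + 449*log(s + 5)/16 - 2217*log(s + 7)/80 + C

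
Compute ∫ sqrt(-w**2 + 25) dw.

Substitute w = 5·sin(θ), so dw = 5·cos(θ) dθ and the radical becomes sqrt(-w**2 + 25) = 5·cos(θ) by the Pythagorean identity.
Integrate the resulting trig expression in θ, then back-substitute θ = asin(w/5), sin(θ) = w/5, cos(θ) = sqrt(-w**2 + 25)/5 (absorbing any constant into C).

w*sqrt(-w**2 + 25)/2 + 25*asin(w/5)/2 + C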